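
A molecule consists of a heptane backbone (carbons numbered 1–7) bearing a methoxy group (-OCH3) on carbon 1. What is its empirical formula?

C8H18O

Atom tally by fragment:
  CH3OCH2 → C:2 H:5 O:1
  CH2 → C:1 H:2
  CH2 → C:1 H:2
  CH2 → C:1 H:2
  CH2 → C:1 H:2
  CH2 → C:1 H:2
  CH3 → C:1 H:3
Element totals:
  C: 8
  H: 18
  O: 1
Molecular formula: C8H18O.
gcd of subscripts (8, 18, 1) = 1, so the empirical formula equals the molecular formula.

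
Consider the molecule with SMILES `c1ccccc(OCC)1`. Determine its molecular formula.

Atom tally by fragment:
  benzene ring core → C:6 H:6
  (− 1 ring H displaced by substituents)
  + OC2H5 → C:2 H:5 O:1
Element totals:
  C: 8
  H: 10
  O: 1

C8H10O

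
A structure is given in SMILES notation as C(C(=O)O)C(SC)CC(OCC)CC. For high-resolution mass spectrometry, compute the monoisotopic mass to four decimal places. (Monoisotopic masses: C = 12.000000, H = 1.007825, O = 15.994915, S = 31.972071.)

Atom tally by fragment:
  HOOCCH2 → C:2 H:3 O:2
  CH(SCH3) → C:2 H:4 S:1
  CH2 → C:1 H:2
  CH(OC2H5) → C:3 H:6 O:1
  CH2 → C:1 H:2
  CH3 → C:1 H:3
Element totals:
  C: 10
  H: 20
  O: 3
  S: 1
Molecular formula: C10H20O3S.
  M = 10(12.0) + 20(1.007825) + 3(15.994915) + 31.972071
    = 120.000000 + 20.156500 + 47.984745 + 31.972071 = 220.113316

220.1133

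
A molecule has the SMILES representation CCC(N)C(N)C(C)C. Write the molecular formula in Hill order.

C7H18N2

Atom tally by fragment:
  CH3 → C:1 H:3
  CH2 → C:1 H:2
  CH(NH2) → C:1 H:3 N:1
  CH(NH2) → C:1 H:3 N:1
  CH(CH3) → C:2 H:4
  CH3 → C:1 H:3
Element totals:
  C: 7
  H: 18
  N: 2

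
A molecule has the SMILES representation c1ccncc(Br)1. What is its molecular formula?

Atom tally by fragment:
  pyridine ring core → C:5 H:5 N:1
  (− 1 ring H displaced by substituents)
  + Br → Br:1
Element totals:
  C: 5
  H: 4
  Br: 1
  N: 1

C5H4BrN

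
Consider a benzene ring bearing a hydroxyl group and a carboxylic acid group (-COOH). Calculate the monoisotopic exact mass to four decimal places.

138.0317

Atom tally by fragment:
  benzene ring core → C:6 H:6
  (− 2 ring H displaced by substituents)
  + OH → O:1 H:1
  + COOH → C:1 H:1 O:2
Element totals:
  C: 7
  H: 6
  O: 3
Molecular formula: C7H6O3.
  M = 7(12.0) + 6(1.007825) + 3(15.994915)
    = 84.000000 + 6.046950 + 47.984745 = 138.031695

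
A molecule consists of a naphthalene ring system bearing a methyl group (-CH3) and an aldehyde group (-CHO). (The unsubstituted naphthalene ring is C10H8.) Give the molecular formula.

C12H10O

Atom tally by fragment:
  naphthalene ring system core → C:10 H:8
  (− 2 ring H displaced by substituents)
  + CH3 → C:1 H:3
  + CHO → C:1 H:1 O:1
Element totals:
  C: 12
  H: 10
  O: 1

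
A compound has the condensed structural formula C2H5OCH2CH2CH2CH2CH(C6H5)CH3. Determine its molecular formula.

C14H22O

Atom tally by fragment:
  C2H5OCH2 → C:3 H:7 O:1
  CH2 → C:1 H:2
  CH2 → C:1 H:2
  CH2 → C:1 H:2
  CH(C6H5) → C:7 H:6
  CH3 → C:1 H:3
Element totals:
  C: 14
  H: 22
  O: 1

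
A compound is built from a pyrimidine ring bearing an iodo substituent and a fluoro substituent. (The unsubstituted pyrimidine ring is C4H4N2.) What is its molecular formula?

Atom tally by fragment:
  pyrimidine ring core → C:4 H:4 N:2
  (− 2 ring H displaced by substituents)
  + I → I:1
  + F → F:1
Element totals:
  C: 4
  H: 2
  F: 1
  I: 1
  N: 2

C4H2FIN2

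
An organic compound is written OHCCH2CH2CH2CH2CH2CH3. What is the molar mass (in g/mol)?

Element totals:
  C: 7
  H: 14
  O: 1
Molecular formula: C7H14O.
  M = 7(12.011) + 14(1.008) + 15.999
    = 84.077 + 14.112 + 15.999 = 114.188

114.19 g/mol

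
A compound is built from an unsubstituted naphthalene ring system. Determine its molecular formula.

C10H8

Atom tally by fragment:
  naphthalene ring system core → C:10 H:8
Element totals:
  C: 10
  H: 8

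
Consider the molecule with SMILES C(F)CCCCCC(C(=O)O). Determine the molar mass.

162.20 g/mol

Atom tally by fragment:
  FCH2 → C:1 H:2 F:1
  CH2 → C:1 H:2
  CH2 → C:1 H:2
  CH2 → C:1 H:2
  CH2 → C:1 H:2
  CH2 → C:1 H:2
  CH2COOH → C:2 H:3 O:2
Element totals:
  C: 8
  H: 15
  F: 1
  O: 2
Molecular formula: C8H15FO2.
  M = 8(12.011) + 15(1.008) + 18.998 + 2(15.999)
    = 96.088 + 15.120 + 18.998 + 31.998 = 162.204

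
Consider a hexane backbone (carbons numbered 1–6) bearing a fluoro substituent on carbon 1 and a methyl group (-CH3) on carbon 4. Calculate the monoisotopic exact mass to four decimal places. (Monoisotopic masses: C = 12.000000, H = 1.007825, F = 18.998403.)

118.1158

Atom tally by fragment:
  FCH2 → C:1 H:2 F:1
  CH2 → C:1 H:2
  CH2 → C:1 H:2
  CH(CH3) → C:2 H:4
  CH2 → C:1 H:2
  CH3 → C:1 H:3
Element totals:
  C: 7
  H: 15
  F: 1
Molecular formula: C7H15F.
  M = 7(12.0) + 15(1.007825) + 18.998403
    = 84.000000 + 15.117375 + 18.998403 = 118.115778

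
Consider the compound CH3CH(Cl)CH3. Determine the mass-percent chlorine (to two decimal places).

45.14%

Element totals:
  C: 3
  H: 7
  Cl: 1
Molecular formula: C3H7Cl.
Molar mass = 78.539 g/mol.
Mass from Cl: 1 × 35.45 = 35.450 g/mol.
%Cl = 35.450 / 78.539 × 100 = 45.14%.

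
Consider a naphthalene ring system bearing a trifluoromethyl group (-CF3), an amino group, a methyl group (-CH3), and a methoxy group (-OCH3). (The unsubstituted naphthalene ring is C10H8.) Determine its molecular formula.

Atom tally by fragment:
  naphthalene ring system core → C:10 H:8
  (− 4 ring H displaced by substituents)
  + CF3 → C:1 F:3
  + NH2 → N:1 H:2
  + CH3 → C:1 H:3
  + OCH3 → C:1 H:3 O:1
Element totals:
  C: 13
  H: 12
  F: 3
  N: 1
  O: 1

C13H12F3NO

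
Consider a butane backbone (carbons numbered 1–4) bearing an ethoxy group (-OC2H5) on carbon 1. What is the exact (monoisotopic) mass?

102.1045

Atom tally by fragment:
  C2H5OCH2 → C:3 H:7 O:1
  CH2 → C:1 H:2
  CH2 → C:1 H:2
  CH3 → C:1 H:3
Element totals:
  C: 6
  H: 14
  O: 1
Molecular formula: C6H14O.
  M = 6(12.0) + 14(1.007825) + 15.994915
    = 72.000000 + 14.109550 + 15.994915 = 102.104465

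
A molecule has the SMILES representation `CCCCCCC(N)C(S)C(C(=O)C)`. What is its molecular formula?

C11H23NOS

Atom tally by fragment:
  CH3 → C:1 H:3
  CH2 → C:1 H:2
  CH2 → C:1 H:2
  CH2 → C:1 H:2
  CH2 → C:1 H:2
  CH2 → C:1 H:2
  CH(NH2) → C:1 H:3 N:1
  CH(SH) → C:1 H:2 S:1
  CH2COCH3 → C:3 H:5 O:1
Element totals:
  C: 11
  H: 23
  N: 1
  O: 1
  S: 1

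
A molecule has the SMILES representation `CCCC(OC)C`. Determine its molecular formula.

C6H14O

Atom tally by fragment:
  CH3 → C:1 H:3
  CH2 → C:1 H:2
  CH2 → C:1 H:2
  CH(OCH3) → C:2 H:4 O:1
  CH3 → C:1 H:3
Element totals:
  C: 6
  H: 14
  O: 1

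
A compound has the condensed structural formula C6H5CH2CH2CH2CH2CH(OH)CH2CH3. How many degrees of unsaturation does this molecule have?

4

Atom tally by fragment:
  C6H5CH2 → C:7 H:7
  CH2 → C:1 H:2
  CH2 → C:1 H:2
  CH2 → C:1 H:2
  CH(OH) → C:1 H:2 O:1
  CH2 → C:1 H:2
  CH3 → C:1 H:3
Element totals:
  C: 13
  H: 20
  O: 1
Molecular formula: C13H20O.
DoU = (2C + 2 + N − H − X) / 2 = (2·13 + 2 + 0 − 20 − 0) / 2 = 4.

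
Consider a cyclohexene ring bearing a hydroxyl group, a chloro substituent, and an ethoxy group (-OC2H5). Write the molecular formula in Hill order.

Atom tally by fragment:
  cyclohexene ring core → C:6 H:10
  (− 3 ring H displaced by substituents)
  + OH → O:1 H:1
  + Cl → Cl:1
  + OC2H5 → C:2 H:5 O:1
Element totals:
  C: 8
  H: 13
  Cl: 1
  O: 2

C8H13ClO2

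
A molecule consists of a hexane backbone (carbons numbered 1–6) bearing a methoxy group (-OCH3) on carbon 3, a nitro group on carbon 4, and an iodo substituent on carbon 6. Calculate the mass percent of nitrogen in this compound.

Atom tally by fragment:
  CH3 → C:1 H:3
  CH2 → C:1 H:2
  CH(OCH3) → C:2 H:4 O:1
  CH(NO2) → C:1 H:1 N:1 O:2
  CH2 → C:1 H:2
  CH2I → C:1 H:2 I:1
Element totals:
  C: 7
  H: 14
  I: 1
  N: 1
  O: 3
Molecular formula: C7H14INO3.
Molar mass = 287.097 g/mol.
Mass from N: 1 × 14.007 = 14.007 g/mol.
%N = 14.007 / 287.097 × 100 = 4.88%.

4.88%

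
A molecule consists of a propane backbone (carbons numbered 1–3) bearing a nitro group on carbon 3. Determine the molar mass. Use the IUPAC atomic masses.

Atom tally by fragment:
  CH3 → C:1 H:3
  CH2 → C:1 H:2
  CH2NO2 → C:1 H:2 N:1 O:2
Element totals:
  C: 3
  H: 7
  N: 1
  O: 2
Molecular formula: C3H7NO2.
  M = 3(12.011) + 7(1.008) + 14.007 + 2(15.999)
    = 36.033 + 7.056 + 14.007 + 31.998 = 89.094

89.09 g/mol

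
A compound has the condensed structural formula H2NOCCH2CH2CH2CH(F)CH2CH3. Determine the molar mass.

147.19 g/mol

Atom tally by fragment:
  H2NOCCH2 → C:2 H:4 O:1 N:1
  CH2 → C:1 H:2
  CH2 → C:1 H:2
  CH(F) → C:1 H:1 F:1
  CH2 → C:1 H:2
  CH3 → C:1 H:3
Element totals:
  C: 7
  H: 14
  F: 1
  N: 1
  O: 1
Molecular formula: C7H14FNO.
  M = 7(12.011) + 14(1.008) + 18.998 + 14.007 + 15.999
    = 84.077 + 14.112 + 18.998 + 14.007 + 15.999 = 147.193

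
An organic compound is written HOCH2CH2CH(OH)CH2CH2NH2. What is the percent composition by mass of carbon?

Atom tally by fragment:
  HOCH2CH2 → C:2 H:5 O:1
  CH(OH) → C:1 H:2 O:1
  CH2 → C:1 H:2
  CH2NH2 → C:1 H:4 N:1
Element totals:
  C: 5
  H: 13
  N: 1
  O: 2
Molecular formula: C5H13NO2.
Molar mass = 119.164 g/mol.
Mass from C: 5 × 12.011 = 60.055 g/mol.
%C = 60.055 / 119.164 × 100 = 50.40%.

50.40%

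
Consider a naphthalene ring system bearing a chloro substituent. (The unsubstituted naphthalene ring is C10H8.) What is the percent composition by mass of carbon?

73.86%

Atom tally by fragment:
  naphthalene ring system core → C:10 H:8
  (− 1 ring H displaced by substituents)
  + Cl → Cl:1
Element totals:
  C: 10
  H: 7
  Cl: 1
Molecular formula: C10H7Cl.
Molar mass = 162.616 g/mol.
Mass from C: 10 × 12.011 = 120.110 g/mol.
%C = 120.110 / 162.616 × 100 = 73.86%.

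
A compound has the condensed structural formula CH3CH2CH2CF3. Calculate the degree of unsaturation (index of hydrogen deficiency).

Element totals:
  C: 4
  H: 7
  F: 3
Molecular formula: C4H7F3.
DoU = (2C + 2 + N − H − X) / 2 = (2·4 + 2 + 0 − 7 − 3) / 2 = 0.

0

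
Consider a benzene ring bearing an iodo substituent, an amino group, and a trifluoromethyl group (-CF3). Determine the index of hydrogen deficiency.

4

Atom tally by fragment:
  benzene ring core → C:6 H:6
  (− 3 ring H displaced by substituents)
  + I → I:1
  + NH2 → N:1 H:2
  + CF3 → C:1 F:3
Element totals:
  C: 7
  H: 5
  F: 3
  I: 1
  N: 1
Molecular formula: C7H5F3IN.
DoU = (2C + 2 + N − H − X) / 2 = (2·7 + 2 + 1 − 5 − 4) / 2 = 4.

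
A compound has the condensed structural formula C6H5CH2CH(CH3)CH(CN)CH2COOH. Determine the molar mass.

Atom tally by fragment:
  C6H5CH2 → C:7 H:7
  CH(CH3) → C:2 H:4
  CH(CN) → C:2 H:1 N:1
  CH2COOH → C:2 H:3 O:2
Element totals:
  C: 13
  H: 15
  N: 1
  O: 2
Molecular formula: C13H15NO2.
  M = 13(12.011) + 15(1.008) + 14.007 + 2(15.999)
    = 156.143 + 15.120 + 14.007 + 31.998 = 217.268

217.27 g/mol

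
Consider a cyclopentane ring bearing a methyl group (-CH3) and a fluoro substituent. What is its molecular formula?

Atom tally by fragment:
  cyclopentane ring core → C:5 H:10
  (− 2 ring H displaced by substituents)
  + CH3 → C:1 H:3
  + F → F:1
Element totals:
  C: 6
  H: 11
  F: 1

C6H11F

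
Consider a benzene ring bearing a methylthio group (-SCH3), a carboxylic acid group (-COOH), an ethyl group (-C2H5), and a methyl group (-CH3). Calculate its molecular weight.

210.29 g/mol

Atom tally by fragment:
  benzene ring core → C:6 H:6
  (− 4 ring H displaced by substituents)
  + SCH3 → C:1 H:3 S:1
  + COOH → C:1 H:1 O:2
  + C2H5 → C:2 H:5
  + CH3 → C:1 H:3
Element totals:
  C: 11
  H: 14
  O: 2
  S: 1
Molecular formula: C11H14O2S.
  M = 11(12.011) + 14(1.008) + 2(15.999) + 32.06
    = 132.121 + 14.112 + 31.998 + 32.060 = 210.291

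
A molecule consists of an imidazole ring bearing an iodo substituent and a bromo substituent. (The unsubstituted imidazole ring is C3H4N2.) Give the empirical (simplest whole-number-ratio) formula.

Atom tally by fragment:
  imidazole ring core → C:3 H:4 N:2
  (− 2 ring H displaced by substituents)
  + I → I:1
  + Br → Br:1
Element totals:
  C: 3
  H: 2
  Br: 1
  I: 1
  N: 2
Molecular formula: C3H2BrIN2.
gcd of subscripts (1, 3, 2, 1, 2) = 1, so the empirical formula equals the molecular formula.

C3H2BrIN2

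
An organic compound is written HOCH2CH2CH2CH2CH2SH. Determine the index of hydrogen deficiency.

0

Atom tally by fragment:
  HOCH2CH2 → C:2 H:5 O:1
  CH2 → C:1 H:2
  CH2 → C:1 H:2
  CH2SH → C:1 H:3 S:1
Element totals:
  C: 5
  H: 12
  O: 1
  S: 1
Molecular formula: C5H12OS.
DoU = (2C + 2 + N − H − X) / 2 = (2·5 + 2 + 0 − 12 − 0) / 2 = 0.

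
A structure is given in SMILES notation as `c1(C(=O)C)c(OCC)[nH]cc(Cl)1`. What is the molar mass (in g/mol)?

187.62 g/mol

Atom tally by fragment:
  pyrrole ring core → C:4 H:5 N:1
  (− 3 ring H displaced by substituents)
  + COCH3 → C:2 H:3 O:1
  + OC2H5 → C:2 H:5 O:1
  + Cl → Cl:1
Element totals:
  C: 8
  H: 10
  Cl: 1
  N: 1
  O: 2
Molecular formula: C8H10ClNO2.
  M = 8(12.011) + 10(1.008) + 35.45 + 14.007 + 2(15.999)
    = 96.088 + 10.080 + 35.450 + 14.007 + 31.998 = 187.623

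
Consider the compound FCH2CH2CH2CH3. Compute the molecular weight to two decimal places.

76.11 g/mol

Element totals:
  C: 4
  H: 9
  F: 1
Molecular formula: C4H9F.
  M = 4(12.011) + 9(1.008) + 18.998
    = 48.044 + 9.072 + 18.998 = 76.114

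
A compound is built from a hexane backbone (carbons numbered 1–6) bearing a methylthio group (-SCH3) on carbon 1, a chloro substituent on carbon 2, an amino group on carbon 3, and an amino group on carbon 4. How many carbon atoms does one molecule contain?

7

Atom tally by fragment:
  CH3SCH2 → C:2 H:5 S:1
  CH(Cl) → C:1 H:1 Cl:1
  CH(NH2) → C:1 H:3 N:1
  CH(NH2) → C:1 H:3 N:1
  CH2 → C:1 H:2
  CH3 → C:1 H:3
Element totals:
  C: 7
  H: 17
  Cl: 1
  N: 2
  S: 1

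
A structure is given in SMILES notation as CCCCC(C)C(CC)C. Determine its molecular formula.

C10H22

Atom tally by fragment:
  CH3 → C:1 H:3
  CH2 → C:1 H:2
  CH2 → C:1 H:2
  CH2 → C:1 H:2
  CH(CH3) → C:2 H:4
  CH(C2H5) → C:3 H:6
  CH3 → C:1 H:3
Element totals:
  C: 10
  H: 22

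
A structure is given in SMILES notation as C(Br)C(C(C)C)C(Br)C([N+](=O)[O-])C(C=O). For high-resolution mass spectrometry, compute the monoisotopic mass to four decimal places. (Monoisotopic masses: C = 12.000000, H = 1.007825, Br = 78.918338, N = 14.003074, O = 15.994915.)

342.9419

Atom tally by fragment:
  BrCH2 → C:1 H:2 Br:1
  CH(CH(CH3)2) → C:4 H:8
  CH(Br) → C:1 H:1 Br:1
  CH(NO2) → C:1 H:1 N:1 O:2
  CH2CHO → C:2 H:3 O:1
Element totals:
  C: 9
  H: 15
  Br: 2
  N: 1
  O: 3
Molecular formula: C9H15Br2NO3.
  M = 9(12.0) + 15(1.007825) + 2(78.918338) + 14.003074 + 3(15.994915)
    = 108.000000 + 15.117375 + 157.836676 + 14.003074 + 47.984745 = 342.941870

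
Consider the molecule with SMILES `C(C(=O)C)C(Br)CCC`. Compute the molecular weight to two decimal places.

Atom tally by fragment:
  CH3COCH2 → C:3 H:5 O:1
  CH(Br) → C:1 H:1 Br:1
  CH2 → C:1 H:2
  CH2 → C:1 H:2
  CH3 → C:1 H:3
Element totals:
  C: 7
  H: 13
  Br: 1
  O: 1
Molecular formula: C7H13BrO.
  M = 7(12.011) + 13(1.008) + 79.904 + 15.999
    = 84.077 + 13.104 + 79.904 + 15.999 = 193.084

193.08 g/mol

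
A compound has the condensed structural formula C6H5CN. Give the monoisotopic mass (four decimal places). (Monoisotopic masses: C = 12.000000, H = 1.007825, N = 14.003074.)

103.0422

Atom tally by fragment:
  benzene ring core → C:6 H:6
  (− 1 ring H displaced by substituents)
  + CN → C:1 N:1
Element totals:
  C: 7
  H: 5
  N: 1
Molecular formula: C7H5N.
  M = 7(12.0) + 5(1.007825) + 14.003074
    = 84.000000 + 5.039125 + 14.003074 = 103.042199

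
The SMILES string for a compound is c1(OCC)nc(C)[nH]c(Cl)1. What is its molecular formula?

C6H9ClN2O

Atom tally by fragment:
  imidazole ring core → C:3 H:4 N:2
  (− 3 ring H displaced by substituents)
  + OC2H5 → C:2 H:5 O:1
  + CH3 → C:1 H:3
  + Cl → Cl:1
Element totals:
  C: 6
  H: 9
  Cl: 1
  N: 2
  O: 1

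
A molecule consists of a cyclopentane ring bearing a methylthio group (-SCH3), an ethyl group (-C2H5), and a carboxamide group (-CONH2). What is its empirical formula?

Atom tally by fragment:
  cyclopentane ring core → C:5 H:10
  (− 3 ring H displaced by substituents)
  + SCH3 → C:1 H:3 S:1
  + C2H5 → C:2 H:5
  + CONH2 → C:1 H:2 O:1 N:1
Element totals:
  C: 9
  H: 17
  N: 1
  O: 1
  S: 1
Molecular formula: C9H17NOS.
gcd of subscripts (9, 17, 1, 1, 1) = 1, so the empirical formula equals the molecular formula.

C9H17NOS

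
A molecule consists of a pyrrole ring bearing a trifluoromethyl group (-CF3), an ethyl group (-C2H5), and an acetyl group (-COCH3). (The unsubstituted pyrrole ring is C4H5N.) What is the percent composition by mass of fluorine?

Atom tally by fragment:
  pyrrole ring core → C:4 H:5 N:1
  (− 3 ring H displaced by substituents)
  + CF3 → C:1 F:3
  + C2H5 → C:2 H:5
  + COCH3 → C:2 H:3 O:1
Element totals:
  C: 9
  H: 10
  F: 3
  N: 1
  O: 1
Molecular formula: C9H10F3NO.
Molar mass = 205.179 g/mol.
Mass from F: 3 × 18.998 = 56.994 g/mol.
%F = 56.994 / 205.179 × 100 = 27.78%.

27.78%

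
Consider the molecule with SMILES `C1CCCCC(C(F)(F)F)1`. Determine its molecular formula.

Atom tally by fragment:
  cyclohexane ring core → C:6 H:12
  (− 1 ring H displaced by substituents)
  + CF3 → C:1 F:3
Element totals:
  C: 7
  H: 11
  F: 3

C7H11F3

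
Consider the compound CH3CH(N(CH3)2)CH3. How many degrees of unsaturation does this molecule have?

0

Element totals:
  C: 5
  H: 13
  N: 1
Molecular formula: C5H13N.
DoU = (2C + 2 + N − H − X) / 2 = (2·5 + 2 + 1 − 13 − 0) / 2 = 0.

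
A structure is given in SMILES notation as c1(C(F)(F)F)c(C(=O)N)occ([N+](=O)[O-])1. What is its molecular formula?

Atom tally by fragment:
  furan ring core → C:4 H:4 O:1
  (− 3 ring H displaced by substituents)
  + CF3 → C:1 F:3
  + CONH2 → C:1 H:2 O:1 N:1
  + NO2 → N:1 O:2
Element totals:
  C: 6
  H: 3
  F: 3
  N: 2
  O: 4

C6H3F3N2O4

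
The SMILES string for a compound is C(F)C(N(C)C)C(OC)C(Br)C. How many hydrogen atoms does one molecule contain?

17

Atom tally by fragment:
  FCH2 → C:1 H:2 F:1
  CH(N(CH3)2) → C:3 H:7 N:1
  CH(OCH3) → C:2 H:4 O:1
  CH(Br) → C:1 H:1 Br:1
  CH3 → C:1 H:3
Element totals:
  C: 8
  H: 17
  Br: 1
  F: 1
  N: 1
  O: 1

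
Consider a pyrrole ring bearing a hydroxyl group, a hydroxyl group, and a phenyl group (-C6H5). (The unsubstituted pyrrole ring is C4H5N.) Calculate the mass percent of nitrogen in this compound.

8.00%

Atom tally by fragment:
  pyrrole ring core → C:4 H:5 N:1
  (− 3 ring H displaced by substituents)
  + OH → O:1 H:1
  + OH → O:1 H:1
  + C6H5 → C:6 H:5
Element totals:
  C: 10
  H: 9
  N: 1
  O: 2
Molecular formula: C10H9NO2.
Molar mass = 175.187 g/mol.
Mass from N: 1 × 14.007 = 14.007 g/mol.
%N = 14.007 / 175.187 × 100 = 8.00%.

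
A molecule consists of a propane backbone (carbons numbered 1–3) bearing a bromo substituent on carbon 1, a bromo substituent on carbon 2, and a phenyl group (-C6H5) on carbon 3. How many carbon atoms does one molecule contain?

9

Atom tally by fragment:
  BrCH2 → C:1 H:2 Br:1
  CH(Br) → C:1 H:1 Br:1
  CH2C6H5 → C:7 H:7
Element totals:
  C: 9
  H: 10
  Br: 2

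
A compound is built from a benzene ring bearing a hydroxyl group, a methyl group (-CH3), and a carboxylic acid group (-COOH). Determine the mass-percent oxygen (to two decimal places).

31.55%

Atom tally by fragment:
  benzene ring core → C:6 H:6
  (− 3 ring H displaced by substituents)
  + OH → O:1 H:1
  + CH3 → C:1 H:3
  + COOH → C:1 H:1 O:2
Element totals:
  C: 8
  H: 8
  O: 3
Molecular formula: C8H8O3.
Molar mass = 152.149 g/mol.
Mass from O: 3 × 15.999 = 47.997 g/mol.
%O = 47.997 / 152.149 × 100 = 31.55%.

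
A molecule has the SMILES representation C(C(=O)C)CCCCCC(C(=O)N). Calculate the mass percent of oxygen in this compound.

Atom tally by fragment:
  CH3COCH2 → C:3 H:5 O:1
  CH2 → C:1 H:2
  CH2 → C:1 H:2
  CH2 → C:1 H:2
  CH2 → C:1 H:2
  CH2 → C:1 H:2
  CH2CONH2 → C:2 H:4 O:1 N:1
Element totals:
  C: 10
  H: 19
  N: 1
  O: 2
Molecular formula: C10H19NO2.
Molar mass = 185.267 g/mol.
Mass from O: 2 × 15.999 = 31.998 g/mol.
%O = 31.998 / 185.267 × 100 = 17.27%.

17.27%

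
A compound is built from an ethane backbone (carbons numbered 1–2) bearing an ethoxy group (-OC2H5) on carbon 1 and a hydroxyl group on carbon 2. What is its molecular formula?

Atom tally by fragment:
  C2H5OCH2 → C:3 H:7 O:1
  CH2OH → C:1 H:3 O:1
Element totals:
  C: 4
  H: 10
  O: 2

C4H10O2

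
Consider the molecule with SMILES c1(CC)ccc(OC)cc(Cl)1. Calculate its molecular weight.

170.64 g/mol

Atom tally by fragment:
  benzene ring core → C:6 H:6
  (− 3 ring H displaced by substituents)
  + C2H5 → C:2 H:5
  + OCH3 → C:1 H:3 O:1
  + Cl → Cl:1
Element totals:
  C: 9
  H: 11
  Cl: 1
  O: 1
Molecular formula: C9H11ClO.
  M = 9(12.011) + 11(1.008) + 35.45 + 15.999
    = 108.099 + 11.088 + 35.450 + 15.999 = 170.636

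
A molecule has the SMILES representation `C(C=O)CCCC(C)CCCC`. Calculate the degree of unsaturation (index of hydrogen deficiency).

1

Atom tally by fragment:
  OHCCH2 → C:2 H:3 O:1
  CH2 → C:1 H:2
  CH2 → C:1 H:2
  CH2 → C:1 H:2
  CH(CH3) → C:2 H:4
  CH2 → C:1 H:2
  CH2 → C:1 H:2
  CH2 → C:1 H:2
  CH3 → C:1 H:3
Element totals:
  C: 11
  H: 22
  O: 1
Molecular formula: C11H22O.
DoU = (2C + 2 + N − H − X) / 2 = (2·11 + 2 + 0 − 22 − 0) / 2 = 1.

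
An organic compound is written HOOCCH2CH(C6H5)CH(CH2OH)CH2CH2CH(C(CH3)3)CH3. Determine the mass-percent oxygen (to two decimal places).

Element totals:
  C: 19
  H: 30
  O: 3
Molecular formula: C19H30O3.
Molar mass = 306.446 g/mol.
Mass from O: 3 × 15.999 = 47.997 g/mol.
%O = 47.997 / 306.446 × 100 = 15.66%.

15.66%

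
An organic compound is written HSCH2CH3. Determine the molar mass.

62.13 g/mol

Element totals:
  C: 2
  H: 6
  S: 1
Molecular formula: C2H6S.
  M = 2(12.011) + 6(1.008) + 32.06
    = 24.022 + 6.048 + 32.060 = 62.130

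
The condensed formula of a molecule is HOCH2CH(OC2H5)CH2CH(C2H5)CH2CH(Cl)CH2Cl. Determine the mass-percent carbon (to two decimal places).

51.37%

Atom tally by fragment:
  HOCH2 → C:1 H:3 O:1
  CH(OC2H5) → C:3 H:6 O:1
  CH2 → C:1 H:2
  CH(C2H5) → C:3 H:6
  CH2 → C:1 H:2
  CH(Cl) → C:1 H:1 Cl:1
  CH2Cl → C:1 H:2 Cl:1
Element totals:
  C: 11
  H: 22
  Cl: 2
  O: 2
Molecular formula: C11H22Cl2O2.
Molar mass = 257.195 g/mol.
Mass from C: 11 × 12.011 = 132.121 g/mol.
%C = 132.121 / 257.195 × 100 = 51.37%.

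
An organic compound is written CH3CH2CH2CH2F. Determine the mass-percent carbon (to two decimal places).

Element totals:
  C: 4
  H: 9
  F: 1
Molecular formula: C4H9F.
Molar mass = 76.114 g/mol.
Mass from C: 4 × 12.011 = 48.044 g/mol.
%C = 48.044 / 76.114 × 100 = 63.12%.

63.12%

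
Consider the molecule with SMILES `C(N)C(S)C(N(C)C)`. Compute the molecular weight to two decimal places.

134.24 g/mol

Atom tally by fragment:
  H2NCH2 → C:1 H:4 N:1
  CH(SH) → C:1 H:2 S:1
  CH2N(CH3)2 → C:3 H:8 N:1
Element totals:
  C: 5
  H: 14
  N: 2
  S: 1
Molecular formula: C5H14N2S.
  M = 5(12.011) + 14(1.008) + 2(14.007) + 32.06
    = 60.055 + 14.112 + 28.014 + 32.060 = 134.241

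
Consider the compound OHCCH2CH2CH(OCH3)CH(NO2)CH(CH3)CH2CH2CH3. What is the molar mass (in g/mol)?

231.29 g/mol

Element totals:
  C: 11
  H: 21
  N: 1
  O: 4
Molecular formula: C11H21NO4.
  M = 11(12.011) + 21(1.008) + 14.007 + 4(15.999)
    = 132.121 + 21.168 + 14.007 + 63.996 = 231.292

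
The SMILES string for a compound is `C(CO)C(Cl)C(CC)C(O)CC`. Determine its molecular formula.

C9H19ClO2

Atom tally by fragment:
  HOCH2CH2 → C:2 H:5 O:1
  CH(Cl) → C:1 H:1 Cl:1
  CH(C2H5) → C:3 H:6
  CH(OH) → C:1 H:2 O:1
  CH2 → C:1 H:2
  CH3 → C:1 H:3
Element totals:
  C: 9
  H: 19
  Cl: 1
  O: 2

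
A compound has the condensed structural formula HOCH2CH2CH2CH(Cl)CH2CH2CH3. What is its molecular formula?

C7H15ClO

Atom tally by fragment:
  HOCH2CH2 → C:2 H:5 O:1
  CH2 → C:1 H:2
  CH(Cl) → C:1 H:1 Cl:1
  CH2 → C:1 H:2
  CH2 → C:1 H:2
  CH3 → C:1 H:3
Element totals:
  C: 7
  H: 15
  Cl: 1
  O: 1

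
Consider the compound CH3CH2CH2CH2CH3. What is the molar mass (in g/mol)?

Atom tally by fragment:
  CH3 → C:1 H:3
  CH2 → C:1 H:2
  CH2 → C:1 H:2
  CH2 → C:1 H:2
  CH3 → C:1 H:3
Element totals:
  C: 5
  H: 12
Molecular formula: C5H12.
  M = 5(12.011) + 12(1.008)
    = 60.055 + 12.096 = 72.151

72.15 g/mol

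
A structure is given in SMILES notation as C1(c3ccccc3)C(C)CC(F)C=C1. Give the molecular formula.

C13H15F

Atom tally by fragment:
  cyclohexene ring core → C:6 H:10
  (− 3 ring H displaced by substituents)
  + C6H5 → C:6 H:5
  + CH3 → C:1 H:3
  + F → F:1
Element totals:
  C: 13
  H: 15
  F: 1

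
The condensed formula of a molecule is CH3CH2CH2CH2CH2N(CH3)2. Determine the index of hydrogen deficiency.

0

Atom tally by fragment:
  CH3 → C:1 H:3
  CH2 → C:1 H:2
  CH2 → C:1 H:2
  CH2 → C:1 H:2
  CH2N(CH3)2 → C:3 H:8 N:1
Element totals:
  C: 7
  H: 17
  N: 1
Molecular formula: C7H17N.
DoU = (2C + 2 + N − H − X) / 2 = (2·7 + 2 + 1 − 17 − 0) / 2 = 0.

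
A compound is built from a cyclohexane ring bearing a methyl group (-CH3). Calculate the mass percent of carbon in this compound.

85.63%

Atom tally by fragment:
  cyclohexane ring core → C:6 H:12
  (− 1 ring H displaced by substituents)
  + CH3 → C:1 H:3
Element totals:
  C: 7
  H: 14
Molecular formula: C7H14.
Molar mass = 98.189 g/mol.
Mass from C: 7 × 12.011 = 84.077 g/mol.
%C = 84.077 / 98.189 × 100 = 85.63%.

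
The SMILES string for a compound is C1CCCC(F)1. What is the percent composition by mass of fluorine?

21.56%

Atom tally by fragment:
  cyclopentane ring core → C:5 H:10
  (− 1 ring H displaced by substituents)
  + F → F:1
Element totals:
  C: 5
  H: 9
  F: 1
Molecular formula: C5H9F.
Molar mass = 88.125 g/mol.
Mass from F: 1 × 18.998 = 18.998 g/mol.
%F = 18.998 / 88.125 × 100 = 21.56%.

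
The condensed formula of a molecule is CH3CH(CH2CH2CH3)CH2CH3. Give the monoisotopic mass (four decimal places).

Atom tally by fragment:
  CH3 → C:1 H:3
  CH(CH2CH2CH3) → C:4 H:8
  CH2 → C:1 H:2
  CH3 → C:1 H:3
Element totals:
  C: 7
  H: 16
Molecular formula: C7H16.
  M = 7(12.0) + 16(1.007825)
    = 84.000000 + 16.125200 = 100.125200

100.1252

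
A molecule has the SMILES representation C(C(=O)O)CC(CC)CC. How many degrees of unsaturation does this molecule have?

Atom tally by fragment:
  HOOCCH2 → C:2 H:3 O:2
  CH2 → C:1 H:2
  CH(C2H5) → C:3 H:6
  CH2 → C:1 H:2
  CH3 → C:1 H:3
Element totals:
  C: 8
  H: 16
  O: 2
Molecular formula: C8H16O2.
DoU = (2C + 2 + N − H − X) / 2 = (2·8 + 2 + 0 − 16 − 0) / 2 = 1.

1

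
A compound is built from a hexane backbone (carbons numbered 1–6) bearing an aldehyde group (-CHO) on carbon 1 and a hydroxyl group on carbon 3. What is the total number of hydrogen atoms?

Atom tally by fragment:
  OHCCH2 → C:2 H:3 O:1
  CH2 → C:1 H:2
  CH(OH) → C:1 H:2 O:1
  CH2 → C:1 H:2
  CH2 → C:1 H:2
  CH3 → C:1 H:3
Element totals:
  C: 7
  H: 14
  O: 2

14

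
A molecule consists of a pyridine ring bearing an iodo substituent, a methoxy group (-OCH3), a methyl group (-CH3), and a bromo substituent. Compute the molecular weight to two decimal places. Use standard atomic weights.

327.95 g/mol

Atom tally by fragment:
  pyridine ring core → C:5 H:5 N:1
  (− 4 ring H displaced by substituents)
  + I → I:1
  + OCH3 → C:1 H:3 O:1
  + CH3 → C:1 H:3
  + Br → Br:1
Element totals:
  C: 7
  H: 7
  Br: 1
  I: 1
  N: 1
  O: 1
Molecular formula: C7H7BrINO.
  M = 7(12.011) + 7(1.008) + 79.904 + 126.904 + 14.007 + 15.999
    = 84.077 + 7.056 + 79.904 + 126.904 + 14.007 + 15.999 = 327.947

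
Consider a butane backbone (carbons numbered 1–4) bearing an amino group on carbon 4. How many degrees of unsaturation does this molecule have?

Atom tally by fragment:
  CH3 → C:1 H:3
  CH2 → C:1 H:2
  CH2 → C:1 H:2
  CH2NH2 → C:1 H:4 N:1
Element totals:
  C: 4
  H: 11
  N: 1
Molecular formula: C4H11N.
DoU = (2C + 2 + N − H − X) / 2 = (2·4 + 2 + 1 − 11 − 0) / 2 = 0.

0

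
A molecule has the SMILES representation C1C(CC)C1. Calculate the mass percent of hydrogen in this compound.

Atom tally by fragment:
  cyclopropane ring core → C:3 H:6
  (− 1 ring H displaced by substituents)
  + C2H5 → C:2 H:5
Element totals:
  C: 5
  H: 10
Molecular formula: C5H10.
Molar mass = 70.135 g/mol.
Mass from H: 10 × 1.008 = 10.080 g/mol.
%H = 10.080 / 70.135 × 100 = 14.37%.

14.37%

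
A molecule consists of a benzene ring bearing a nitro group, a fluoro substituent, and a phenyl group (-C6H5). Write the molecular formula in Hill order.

Atom tally by fragment:
  benzene ring core → C:6 H:6
  (− 3 ring H displaced by substituents)
  + NO2 → N:1 O:2
  + F → F:1
  + C6H5 → C:6 H:5
Element totals:
  C: 12
  H: 8
  F: 1
  N: 1
  O: 2

C12H8FNO2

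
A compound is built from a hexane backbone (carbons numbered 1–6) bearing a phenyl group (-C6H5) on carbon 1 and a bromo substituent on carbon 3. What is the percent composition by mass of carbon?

59.76%

Atom tally by fragment:
  C6H5CH2 → C:7 H:7
  CH2 → C:1 H:2
  CH(Br) → C:1 H:1 Br:1
  CH2 → C:1 H:2
  CH2 → C:1 H:2
  CH3 → C:1 H:3
Element totals:
  C: 12
  H: 17
  Br: 1
Molecular formula: C12H17Br.
Molar mass = 241.172 g/mol.
Mass from C: 12 × 12.011 = 144.132 g/mol.
%C = 144.132 / 241.172 × 100 = 59.76%.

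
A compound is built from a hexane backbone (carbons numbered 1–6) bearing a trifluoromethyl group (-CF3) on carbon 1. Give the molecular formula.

C7H13F3

Atom tally by fragment:
  F3CCH2 → C:2 H:2 F:3
  CH2 → C:1 H:2
  CH2 → C:1 H:2
  CH2 → C:1 H:2
  CH2 → C:1 H:2
  CH3 → C:1 H:3
Element totals:
  C: 7
  H: 13
  F: 3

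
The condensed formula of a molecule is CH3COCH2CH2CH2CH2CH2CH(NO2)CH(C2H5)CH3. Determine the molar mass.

229.32 g/mol

Element totals:
  C: 12
  H: 23
  N: 1
  O: 3
Molecular formula: C12H23NO3.
  M = 12(12.011) + 23(1.008) + 14.007 + 3(15.999)
    = 144.132 + 23.184 + 14.007 + 47.997 = 229.320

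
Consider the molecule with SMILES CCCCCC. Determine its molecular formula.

Atom tally by fragment:
  CH3 → C:1 H:3
  CH2 → C:1 H:2
  CH2 → C:1 H:2
  CH2 → C:1 H:2
  CH2 → C:1 H:2
  CH3 → C:1 H:3
Element totals:
  C: 6
  H: 14

C6H14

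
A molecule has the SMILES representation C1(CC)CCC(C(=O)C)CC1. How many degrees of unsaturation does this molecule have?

Atom tally by fragment:
  cyclohexane ring core → C:6 H:12
  (− 2 ring H displaced by substituents)
  + C2H5 → C:2 H:5
  + COCH3 → C:2 H:3 O:1
Element totals:
  C: 10
  H: 18
  O: 1
Molecular formula: C10H18O.
DoU = (2C + 2 + N − H − X) / 2 = (2·10 + 2 + 0 − 18 − 0) / 2 = 2.

2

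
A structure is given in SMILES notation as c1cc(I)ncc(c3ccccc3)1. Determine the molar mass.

281.10 g/mol

Atom tally by fragment:
  pyridine ring core → C:5 H:5 N:1
  (− 2 ring H displaced by substituents)
  + I → I:1
  + C6H5 → C:6 H:5
Element totals:
  C: 11
  H: 8
  I: 1
  N: 1
Molecular formula: C11H8IN.
  M = 11(12.011) + 8(1.008) + 126.904 + 14.007
    = 132.121 + 8.064 + 126.904 + 14.007 = 281.096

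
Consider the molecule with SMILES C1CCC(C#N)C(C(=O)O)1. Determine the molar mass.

Atom tally by fragment:
  cyclopentane ring core → C:5 H:10
  (− 2 ring H displaced by substituents)
  + CN → C:1 N:1
  + COOH → C:1 H:1 O:2
Element totals:
  C: 7
  H: 9
  N: 1
  O: 2
Molecular formula: C7H9NO2.
  M = 7(12.011) + 9(1.008) + 14.007 + 2(15.999)
    = 84.077 + 9.072 + 14.007 + 31.998 = 139.154

139.15 g/mol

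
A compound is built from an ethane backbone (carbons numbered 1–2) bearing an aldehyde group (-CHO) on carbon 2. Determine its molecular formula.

C3H6O

Atom tally by fragment:
  CH3 → C:1 H:3
  CH2CHO → C:2 H:3 O:1
Element totals:
  C: 3
  H: 6
  O: 1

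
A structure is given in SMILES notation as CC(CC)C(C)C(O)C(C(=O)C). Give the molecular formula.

Atom tally by fragment:
  CH3 → C:1 H:3
  CH(C2H5) → C:3 H:6
  CH(CH3) → C:2 H:4
  CH(OH) → C:1 H:2 O:1
  CH2COCH3 → C:3 H:5 O:1
Element totals:
  C: 10
  H: 20
  O: 2

C10H20O2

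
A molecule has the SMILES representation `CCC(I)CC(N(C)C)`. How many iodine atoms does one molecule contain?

1

Atom tally by fragment:
  CH3 → C:1 H:3
  CH2 → C:1 H:2
  CH(I) → C:1 H:1 I:1
  CH2 → C:1 H:2
  CH2N(CH3)2 → C:3 H:8 N:1
Element totals:
  C: 7
  H: 16
  I: 1
  N: 1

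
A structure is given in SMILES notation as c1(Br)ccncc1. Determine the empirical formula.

C5H4BrN

Atom tally by fragment:
  pyridine ring core → C:5 H:5 N:1
  (− 1 ring H displaced by substituents)
  + Br → Br:1
Element totals:
  C: 5
  H: 4
  Br: 1
  N: 1
Molecular formula: C5H4BrN.
gcd of subscripts (1, 5, 4, 1) = 1, so the empirical formula equals the molecular formula.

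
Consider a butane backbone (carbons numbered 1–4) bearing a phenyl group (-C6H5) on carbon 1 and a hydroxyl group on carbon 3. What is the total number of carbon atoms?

Atom tally by fragment:
  C6H5CH2 → C:7 H:7
  CH2 → C:1 H:2
  CH(OH) → C:1 H:2 O:1
  CH3 → C:1 H:3
Element totals:
  C: 10
  H: 14
  O: 1

10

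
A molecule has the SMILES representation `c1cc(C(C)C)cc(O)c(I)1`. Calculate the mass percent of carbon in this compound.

41.24%

Atom tally by fragment:
  benzene ring core → C:6 H:6
  (− 3 ring H displaced by substituents)
  + CH(CH3)2 → C:3 H:7
  + OH → O:1 H:1
  + I → I:1
Element totals:
  C: 9
  H: 11
  I: 1
  O: 1
Molecular formula: C9H11IO.
Molar mass = 262.090 g/mol.
Mass from C: 9 × 12.011 = 108.099 g/mol.
%C = 108.099 / 262.090 × 100 = 41.24%.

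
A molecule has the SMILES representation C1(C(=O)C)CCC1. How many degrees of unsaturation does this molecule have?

Atom tally by fragment:
  cyclobutane ring core → C:4 H:8
  (− 1 ring H displaced by substituents)
  + COCH3 → C:2 H:3 O:1
Element totals:
  C: 6
  H: 10
  O: 1
Molecular formula: C6H10O.
DoU = (2C + 2 + N − H − X) / 2 = (2·6 + 2 + 0 − 10 − 0) / 2 = 2.

2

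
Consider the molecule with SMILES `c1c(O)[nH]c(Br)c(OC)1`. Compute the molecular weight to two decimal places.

192.01 g/mol

Atom tally by fragment:
  pyrrole ring core → C:4 H:5 N:1
  (− 3 ring H displaced by substituents)
  + OH → O:1 H:1
  + Br → Br:1
  + OCH3 → C:1 H:3 O:1
Element totals:
  C: 5
  H: 6
  Br: 1
  N: 1
  O: 2
Molecular formula: C5H6BrNO2.
  M = 5(12.011) + 6(1.008) + 79.904 + 14.007 + 2(15.999)
    = 60.055 + 6.048 + 79.904 + 14.007 + 31.998 = 192.012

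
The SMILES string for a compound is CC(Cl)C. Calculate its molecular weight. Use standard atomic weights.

Atom tally by fragment:
  CH3 → C:1 H:3
  CH(Cl) → C:1 H:1 Cl:1
  CH3 → C:1 H:3
Element totals:
  C: 3
  H: 7
  Cl: 1
Molecular formula: C3H7Cl.
  M = 3(12.011) + 7(1.008) + 35.45
    = 36.033 + 7.056 + 35.450 = 78.539

78.54 g/mol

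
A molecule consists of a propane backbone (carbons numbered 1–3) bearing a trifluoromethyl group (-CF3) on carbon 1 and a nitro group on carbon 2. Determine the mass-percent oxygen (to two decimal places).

Atom tally by fragment:
  F3CCH2 → C:2 H:2 F:3
  CH(NO2) → C:1 H:1 N:1 O:2
  CH3 → C:1 H:3
Element totals:
  C: 4
  H: 6
  F: 3
  N: 1
  O: 2
Molecular formula: C4H6F3NO2.
Molar mass = 157.091 g/mol.
Mass from O: 2 × 15.999 = 31.998 g/mol.
%O = 31.998 / 157.091 × 100 = 20.37%.

20.37%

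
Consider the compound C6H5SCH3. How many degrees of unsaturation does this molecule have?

Atom tally by fragment:
  benzene ring core → C:6 H:6
  (− 1 ring H displaced by substituents)
  + SCH3 → C:1 H:3 S:1
Element totals:
  C: 7
  H: 8
  S: 1
Molecular formula: C7H8S.
DoU = (2C + 2 + N − H − X) / 2 = (2·7 + 2 + 0 − 8 − 0) / 2 = 4.

4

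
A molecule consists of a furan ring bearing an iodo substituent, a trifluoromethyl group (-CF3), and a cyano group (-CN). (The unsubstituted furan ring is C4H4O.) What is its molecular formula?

C6HF3INO

Atom tally by fragment:
  furan ring core → C:4 H:4 O:1
  (− 3 ring H displaced by substituents)
  + I → I:1
  + CF3 → C:1 F:3
  + CN → C:1 N:1
Element totals:
  C: 6
  H: 1
  F: 3
  I: 1
  N: 1
  O: 1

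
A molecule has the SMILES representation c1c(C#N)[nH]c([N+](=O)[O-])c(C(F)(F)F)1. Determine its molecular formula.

C6H2F3N3O2

Atom tally by fragment:
  pyrrole ring core → C:4 H:5 N:1
  (− 3 ring H displaced by substituents)
  + CN → C:1 N:1
  + NO2 → N:1 O:2
  + CF3 → C:1 F:3
Element totals:
  C: 6
  H: 2
  F: 3
  N: 3
  O: 2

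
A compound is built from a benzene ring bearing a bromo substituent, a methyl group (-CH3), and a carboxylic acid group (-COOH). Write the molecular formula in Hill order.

Atom tally by fragment:
  benzene ring core → C:6 H:6
  (− 3 ring H displaced by substituents)
  + Br → Br:1
  + CH3 → C:1 H:3
  + COOH → C:1 H:1 O:2
Element totals:
  C: 8
  H: 7
  Br: 1
  O: 2

C8H7BrO2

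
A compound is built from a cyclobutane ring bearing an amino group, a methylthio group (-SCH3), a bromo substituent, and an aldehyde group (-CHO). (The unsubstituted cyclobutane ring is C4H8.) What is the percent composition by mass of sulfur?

Atom tally by fragment:
  cyclobutane ring core → C:4 H:8
  (− 4 ring H displaced by substituents)
  + NH2 → N:1 H:2
  + SCH3 → C:1 H:3 S:1
  + Br → Br:1
  + CHO → C:1 H:1 O:1
Element totals:
  C: 6
  H: 10
  Br: 1
  N: 1
  O: 1
  S: 1
Molecular formula: C6H10BrNOS.
Molar mass = 224.116 g/mol.
Mass from S: 1 × 32.06 = 32.060 g/mol.
%S = 32.060 / 224.116 × 100 = 14.31%.

14.31%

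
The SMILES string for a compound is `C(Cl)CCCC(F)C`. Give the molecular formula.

C6H12ClF

Atom tally by fragment:
  ClCH2 → C:1 H:2 Cl:1
  CH2 → C:1 H:2
  CH2 → C:1 H:2
  CH2 → C:1 H:2
  CH(F) → C:1 H:1 F:1
  CH3 → C:1 H:3
Element totals:
  C: 6
  H: 12
  Cl: 1
  F: 1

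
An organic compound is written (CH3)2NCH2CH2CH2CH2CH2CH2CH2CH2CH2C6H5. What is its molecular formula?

C17H29N

Atom tally by fragment:
  (CH3)2NCH2 → C:3 H:8 N:1
  CH2 → C:1 H:2
  CH2 → C:1 H:2
  CH2 → C:1 H:2
  CH2 → C:1 H:2
  CH2 → C:1 H:2
  CH2 → C:1 H:2
  CH2 → C:1 H:2
  CH2C6H5 → C:7 H:7
Element totals:
  C: 17
  H: 29
  N: 1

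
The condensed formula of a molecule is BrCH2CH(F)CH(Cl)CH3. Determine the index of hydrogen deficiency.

0

Atom tally by fragment:
  BrCH2 → C:1 H:2 Br:1
  CH(F) → C:1 H:1 F:1
  CH(Cl) → C:1 H:1 Cl:1
  CH3 → C:1 H:3
Element totals:
  C: 4
  H: 7
  Br: 1
  Cl: 1
  F: 1
Molecular formula: C4H7BrClF.
DoU = (2C + 2 + N − H − X) / 2 = (2·4 + 2 + 0 − 7 − 3) / 2 = 0.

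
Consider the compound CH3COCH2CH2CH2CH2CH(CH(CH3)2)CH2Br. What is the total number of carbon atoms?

11

Element totals:
  C: 11
  H: 21
  Br: 1
  O: 1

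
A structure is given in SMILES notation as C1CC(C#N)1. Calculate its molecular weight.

Atom tally by fragment:
  cyclopropane ring core → C:3 H:6
  (− 1 ring H displaced by substituents)
  + CN → C:1 N:1
Element totals:
  C: 4
  H: 5
  N: 1
Molecular formula: C4H5N.
  M = 4(12.011) + 5(1.008) + 14.007
    = 48.044 + 5.040 + 14.007 = 67.091

67.09 g/mol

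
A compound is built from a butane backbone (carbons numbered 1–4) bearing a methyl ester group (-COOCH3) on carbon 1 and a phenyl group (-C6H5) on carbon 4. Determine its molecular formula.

C12H16O2

Atom tally by fragment:
  CH3OOCCH2 → C:3 H:5 O:2
  CH2 → C:1 H:2
  CH2 → C:1 H:2
  CH2C6H5 → C:7 H:7
Element totals:
  C: 12
  H: 16
  O: 2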